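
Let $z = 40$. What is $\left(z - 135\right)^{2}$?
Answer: $9025$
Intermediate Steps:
$\left(z - 135\right)^{2} = \left(40 - 135\right)^{2} = \left(-95\right)^{2} = 9025$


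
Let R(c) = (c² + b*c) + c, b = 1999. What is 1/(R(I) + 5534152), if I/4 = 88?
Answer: 1/6362056 ≈ 1.5718e-7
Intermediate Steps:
I = 352 (I = 4*88 = 352)
R(c) = c² + 2000*c (R(c) = (c² + 1999*c) + c = c² + 2000*c)
1/(R(I) + 5534152) = 1/(352*(2000 + 352) + 5534152) = 1/(352*2352 + 5534152) = 1/(827904 + 5534152) = 1/6362056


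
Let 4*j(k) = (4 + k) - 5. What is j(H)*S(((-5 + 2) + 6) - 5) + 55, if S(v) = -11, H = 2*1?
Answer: 209/4 ≈ 52.250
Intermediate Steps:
H = 2
j(k) = -¼ + k/4 (j(k) = ((4 + k) - 5)/4 = (-1 + k)/4 = -¼ + k/4)
j(H)*S(((-5 + 2) + 6) - 5) + 55 = (-¼ + (¼)*2)*(-11) + 55 = (-¼ + ½)*(-11) + 55 = (¼)*(-11) + 55 = -11/4 + 55 = 209/4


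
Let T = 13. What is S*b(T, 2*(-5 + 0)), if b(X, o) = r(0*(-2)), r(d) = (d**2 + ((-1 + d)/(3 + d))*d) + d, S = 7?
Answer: 0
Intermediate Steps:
r(d) = d + d**2 + d*(-1 + d)/(3 + d) (r(d) = (d**2 + ((-1 + d)/(3 + d))*d) + d = (d**2 + d*(-1 + d)/(3 + d)) + d = d + d**2 + d*(-1 + d)/(3 + d))
b(X, o) = 0 (b(X, o) = (0*(-2))*(2 + (0*(-2))**2 + 5*(0*(-2)))/(3 + 0*(-2)) = 0*(2 + 0**2 + 5*0)/(3 + 0) = 0*(2 + 0 + 0)/3 = 0*(1/3)*2 = 0)
S*b(T, 2*(-5 + 0)) = 7*0 = 0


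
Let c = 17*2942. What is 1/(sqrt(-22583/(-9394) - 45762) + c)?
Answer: 42711956/2136234846079 - I*sqrt(33373205530)/2136234846079 ≈ 1.9994e-5 - 8.5516e-8*I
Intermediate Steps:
c = 50014
1/(sqrt(-22583/(-9394) - 45762) + c) = 1/(sqrt(-22583/(-9394) - 45762) + 50014) = 1/(sqrt(-22583*(-1/9394) - 45762) + 50014) = 1/(sqrt(2053/854 - 45762) + 50014) = 1/(sqrt(-39078695/854) + 50014) = 1/(I*sqrt(33373205530)/854 + 50014) = 1/(50014 + I*sqrt(33373205530)/854)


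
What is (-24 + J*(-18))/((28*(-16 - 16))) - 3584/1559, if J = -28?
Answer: -123737/43652 ≈ -2.8346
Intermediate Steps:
(-24 + J*(-18))/((28*(-16 - 16))) - 3584/1559 = (-24 - 28*(-18))/((28*(-16 - 16))) - 3584/1559 = (-24 + 504)/((28*(-32))) - 3584*1/1559 = 480/(-896) - 3584/1559 = 480*(-1/896) - 3584/1559 = -15/28 - 3584/1559 = -123737/43652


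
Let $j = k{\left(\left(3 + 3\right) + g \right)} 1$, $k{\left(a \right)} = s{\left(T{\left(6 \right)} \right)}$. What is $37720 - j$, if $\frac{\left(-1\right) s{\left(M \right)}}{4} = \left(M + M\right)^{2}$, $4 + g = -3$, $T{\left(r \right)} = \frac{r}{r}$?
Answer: $37736$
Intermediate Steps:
$T{\left(r \right)} = 1$
$g = -7$ ($g = -4 - 3 = -7$)
$s{\left(M \right)} = - 16 M^{2}$ ($s{\left(M \right)} = - 4 \left(M + M\right)^{2} = - 4 \left(2 M\right)^{2} = - 4 \cdot 4 M^{2} = - 16 M^{2}$)
$k{\left(a \right)} = -16$ ($k{\left(a \right)} = - 16 \cdot 1^{2} = \left(-16\right) 1 = -16$)
$j = -16$ ($j = \left(-16\right) 1 = -16$)
$37720 - j = 37720 - -16 = 37720 + 16 = 37736$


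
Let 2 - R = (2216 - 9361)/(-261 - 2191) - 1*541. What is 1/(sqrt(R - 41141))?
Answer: -2*I*sqrt(61026259333)/99553441 ≈ -0.0049629*I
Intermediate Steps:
R = 1324291/2452 (R = 2 - ((2216 - 9361)/(-261 - 2191) - 1*541) = 2 - (-7145/(-2452) - 541) = 2 - (-7145*(-1/2452) - 541) = 2 - (7145/2452 - 541) = 2 - 1*(-1319387/2452) = 2 + 1319387/2452 = 1324291/2452 ≈ 540.09)
1/(sqrt(R - 41141)) = 1/(sqrt(1324291/2452 - 41141)) = 1/(sqrt(-99553441/2452)) = 1/(I*sqrt(61026259333)/1226) = -2*I*sqrt(61026259333)/99553441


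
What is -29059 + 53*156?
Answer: -20791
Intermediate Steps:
-29059 + 53*156 = -29059 + 8268 = -20791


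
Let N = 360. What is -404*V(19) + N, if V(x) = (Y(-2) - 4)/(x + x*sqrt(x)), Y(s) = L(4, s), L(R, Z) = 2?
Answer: 61156/171 + 404*sqrt(19)/171 ≈ 367.94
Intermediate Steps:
Y(s) = 2
V(x) = -2/(x + x**(3/2)) (V(x) = (2 - 4)/(x + x*sqrt(x)) = -2/(x + x**(3/2)))
-404*V(19) + N = -(-808)/(19 + 19**(3/2)) + 360 = -(-808)/(19 + 19*sqrt(19)) + 360 = 808/(19 + 19*sqrt(19)) + 360 = 360 + 808/(19 + 19*sqrt(19))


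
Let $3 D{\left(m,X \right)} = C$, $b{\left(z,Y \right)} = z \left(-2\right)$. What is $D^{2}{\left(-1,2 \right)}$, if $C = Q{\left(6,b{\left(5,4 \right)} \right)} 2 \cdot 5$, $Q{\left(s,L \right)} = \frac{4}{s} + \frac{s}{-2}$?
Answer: $\frac{4900}{81} \approx 60.494$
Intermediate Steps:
$b{\left(z,Y \right)} = - 2 z$
$Q{\left(s,L \right)} = \frac{4}{s} - \frac{s}{2}$ ($Q{\left(s,L \right)} = \frac{4}{s} + s \left(- \frac{1}{2}\right) = \frac{4}{s} - \frac{s}{2}$)
$C = - \frac{70}{3}$ ($C = \left(\frac{4}{6} - 3\right) 2 \cdot 5 = \left(4 \cdot \frac{1}{6} - 3\right) 2 \cdot 5 = \left(\frac{2}{3} - 3\right) 2 \cdot 5 = \left(- \frac{7}{3}\right) 2 \cdot 5 = \left(- \frac{14}{3}\right) 5 = - \frac{70}{3} \approx -23.333$)
$D{\left(m,X \right)} = - \frac{70}{9}$ ($D{\left(m,X \right)} = \frac{1}{3} \left(- \frac{70}{3}\right) = - \frac{70}{9}$)
$D^{2}{\left(-1,2 \right)} = \left(- \frac{70}{9}\right)^{2} = \frac{4900}{81}$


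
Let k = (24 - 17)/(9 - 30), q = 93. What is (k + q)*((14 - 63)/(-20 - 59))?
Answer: 13622/237 ≈ 57.477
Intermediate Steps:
k = -⅓ (k = 7/(-21) = 7*(-1/21) = -⅓ ≈ -0.33333)
(k + q)*((14 - 63)/(-20 - 59)) = (-⅓ + 93)*((14 - 63)/(-20 - 59)) = 278*(-49/(-79))/3 = 278*(-49*(-1/79))/3 = (278/3)*(49/79) = 13622/237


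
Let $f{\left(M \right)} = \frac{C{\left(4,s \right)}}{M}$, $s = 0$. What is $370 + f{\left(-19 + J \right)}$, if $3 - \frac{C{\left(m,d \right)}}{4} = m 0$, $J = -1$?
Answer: $\frac{1847}{5} \approx 369.4$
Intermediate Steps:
$C{\left(m,d \right)} = 12$ ($C{\left(m,d \right)} = 12 - 4 m 0 = 12 - 0 = 12 + 0 = 12$)
$f{\left(M \right)} = \frac{12}{M}$
$370 + f{\left(-19 + J \right)} = 370 + \frac{12}{-19 - 1} = 370 + \frac{12}{-20} = 370 + 12 \left(- \frac{1}{20}\right) = 370 - \frac{3}{5} = \frac{1847}{5}$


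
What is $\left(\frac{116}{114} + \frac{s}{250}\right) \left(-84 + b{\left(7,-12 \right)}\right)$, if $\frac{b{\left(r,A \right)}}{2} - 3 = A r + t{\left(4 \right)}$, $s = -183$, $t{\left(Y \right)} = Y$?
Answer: $- \frac{484211}{7125} \approx -67.959$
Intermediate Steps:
$b{\left(r,A \right)} = 14 + 2 A r$ ($b{\left(r,A \right)} = 6 + 2 \left(A r + 4\right) = 6 + 2 \left(4 + A r\right) = 6 + \left(8 + 2 A r\right) = 14 + 2 A r$)
$\left(\frac{116}{114} + \frac{s}{250}\right) \left(-84 + b{\left(7,-12 \right)}\right) = \left(\frac{116}{114} - \frac{183}{250}\right) \left(-84 + \left(14 + 2 \left(-12\right) 7\right)\right) = \left(116 \cdot \frac{1}{114} - \frac{183}{250}\right) \left(-84 + \left(14 - 168\right)\right) = \left(\frac{58}{57} - \frac{183}{250}\right) \left(-84 - 154\right) = \frac{4069}{14250} \left(-238\right) = - \frac{484211}{7125}$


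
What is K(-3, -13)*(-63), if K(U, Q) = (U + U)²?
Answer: -2268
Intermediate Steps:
K(U, Q) = 4*U² (K(U, Q) = (2*U)² = 4*U²)
K(-3, -13)*(-63) = (4*(-3)²)*(-63) = (4*9)*(-63) = 36*(-63) = -2268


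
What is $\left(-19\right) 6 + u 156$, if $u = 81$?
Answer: $12522$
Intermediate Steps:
$\left(-19\right) 6 + u 156 = \left(-19\right) 6 + 81 \cdot 156 = -114 + 12636 = 12522$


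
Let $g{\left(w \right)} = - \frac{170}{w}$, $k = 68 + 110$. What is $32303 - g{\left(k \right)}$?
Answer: $\frac{2875052}{89} \approx 32304.0$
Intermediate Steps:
$k = 178$
$32303 - g{\left(k \right)} = 32303 - - \frac{170}{178} = 32303 - \left(-170\right) \frac{1}{178} = 32303 - - \frac{85}{89} = 32303 + \frac{85}{89} = \frac{2875052}{89}$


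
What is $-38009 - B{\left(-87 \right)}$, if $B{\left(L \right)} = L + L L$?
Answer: $-45491$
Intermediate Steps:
$B{\left(L \right)} = L + L^{2}$
$-38009 - B{\left(-87 \right)} = -38009 - - 87 \left(1 - 87\right) = -38009 - \left(-87\right) \left(-86\right) = -38009 - 7482 = -45491$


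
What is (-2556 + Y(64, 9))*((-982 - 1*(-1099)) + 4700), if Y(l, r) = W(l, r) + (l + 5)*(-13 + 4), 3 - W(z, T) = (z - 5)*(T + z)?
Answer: -36035977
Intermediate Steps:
W(z, T) = 3 - (-5 + z)*(T + z) (W(z, T) = 3 - (z - 5)*(T + z) = 3 - (-5 + z)*(T + z))
Y(l, r) = -42 - l**2 - 4*l + 5*r - l*r (Y(l, r) = (3 - l**2 + 5*r + 5*l - r*l) + (l + 5)*(-13 + 4) = (3 - l**2 + 5*r + 5*l - l*r) + (5 + l)*(-9) = (3 - l**2 + 5*l + 5*r - l*r) + (-45 - 9*l) = -42 - l**2 - 4*l + 5*r - l*r)
(-2556 + Y(64, 9))*((-982 - 1*(-1099)) + 4700) = (-2556 + (-42 - 1*64**2 - 4*64 + 5*9 - 1*64*9))*((-982 - 1*(-1099)) + 4700) = (-2556 + (-42 - 1*4096 - 256 + 45 - 576))*((-982 + 1099) + 4700) = (-2556 + (-42 - 4096 - 256 + 45 - 576))*(117 + 4700) = (-2556 - 4925)*4817 = -7481*4817 = -36035977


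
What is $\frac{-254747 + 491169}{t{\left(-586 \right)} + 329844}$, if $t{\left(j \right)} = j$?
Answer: $\frac{118211}{164629} \approx 0.71804$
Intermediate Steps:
$\frac{-254747 + 491169}{t{\left(-586 \right)} + 329844} = \frac{-254747 + 491169}{-586 + 329844} = \frac{236422}{329258} = 236422 \cdot \frac{1}{329258} = \frac{118211}{164629}$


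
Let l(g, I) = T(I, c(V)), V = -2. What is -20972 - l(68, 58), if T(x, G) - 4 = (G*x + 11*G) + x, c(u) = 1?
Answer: -21103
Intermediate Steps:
T(x, G) = 4 + x + 11*G + G*x (T(x, G) = 4 + ((G*x + 11*G) + x) = 4 + ((11*G + G*x) + x) = 4 + (x + 11*G + G*x) = 4 + x + 11*G + G*x)
l(g, I) = 15 + 2*I (l(g, I) = 4 + I + 11*1 + 1*I = 4 + I + 11 + I = 15 + 2*I)
-20972 - l(68, 58) = -20972 - (15 + 2*58) = -20972 - (15 + 116) = -20972 - 1*131 = -20972 - 131 = -21103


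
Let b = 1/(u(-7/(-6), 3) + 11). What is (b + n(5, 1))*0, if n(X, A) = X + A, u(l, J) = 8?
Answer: 0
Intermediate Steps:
b = 1/19 (b = 1/(8 + 11) = 1/19 ≈ 0.052632)
n(X, A) = A + X
(b + n(5, 1))*0 = (1/19 + (1 + 5))*0 = (1/19 + 6)*0 = (115/19)*0 = 0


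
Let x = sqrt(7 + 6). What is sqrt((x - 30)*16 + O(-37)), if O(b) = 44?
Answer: 2*sqrt(-109 + 4*sqrt(13)) ≈ 19.45*I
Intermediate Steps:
x = sqrt(13) ≈ 3.6056
sqrt((x - 30)*16 + O(-37)) = sqrt((sqrt(13) - 30)*16 + 44) = sqrt((-30 + sqrt(13))*16 + 44) = sqrt((-480 + 16*sqrt(13)) + 44) = sqrt(-436 + 16*sqrt(13))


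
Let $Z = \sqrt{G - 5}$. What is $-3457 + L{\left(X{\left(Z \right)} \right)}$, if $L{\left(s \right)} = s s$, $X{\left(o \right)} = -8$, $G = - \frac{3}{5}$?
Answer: $-3393$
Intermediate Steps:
$G = - \frac{3}{5}$ ($G = \left(-3\right) \frac{1}{5} = - \frac{3}{5} \approx -0.6$)
$Z = \frac{2 i \sqrt{35}}{5}$ ($Z = \sqrt{- \frac{3}{5} - 5} = \sqrt{- \frac{28}{5}} = \frac{2 i \sqrt{35}}{5} \approx 2.3664 i$)
$L{\left(s \right)} = s^{2}$
$-3457 + L{\left(X{\left(Z \right)} \right)} = -3457 + \left(-8\right)^{2} = -3457 + 64 = -3393$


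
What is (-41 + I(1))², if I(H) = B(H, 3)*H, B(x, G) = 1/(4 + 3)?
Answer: 81796/49 ≈ 1669.3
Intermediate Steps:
B(x, G) = ⅐ (B(x, G) = 1/7 = ⅐)
I(H) = H/7
(-41 + I(1))² = (-41 + (⅐)*1)² = (-41 + ⅐)² = (-286/7)² = 81796/49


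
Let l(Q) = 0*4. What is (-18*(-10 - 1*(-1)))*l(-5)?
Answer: 0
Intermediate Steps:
l(Q) = 0
(-18*(-10 - 1*(-1)))*l(-5) = -18*(-10 - 1*(-1))*0 = -18*(-10 + 1)*0 = -18*(-9)*0 = 162*0 = 0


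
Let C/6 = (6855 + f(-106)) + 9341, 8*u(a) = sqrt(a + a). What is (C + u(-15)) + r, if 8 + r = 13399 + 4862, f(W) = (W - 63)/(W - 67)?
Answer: 19970231/173 + I*sqrt(30)/8 ≈ 1.1543e+5 + 0.68465*I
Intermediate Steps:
f(W) = (-63 + W)/(-67 + W)
u(a) = sqrt(2)*sqrt(a)/8 (u(a) = sqrt(a + a)/8 = sqrt(2*a)/8 = (sqrt(2)*sqrt(a))/8 = sqrt(2)*sqrt(a)/8)
r = 18253 (r = -8 + (13399 + 4862) = -8 + 18261 = 18253)
C = 16812462/173 (C = 6*((6855 + (-63 - 106)/(-67 - 106)) + 9341) = 6*((6855 - 169/(-173)) + 9341) = 6*((6855 - 1/173*(-169)) + 9341) = 6*((6855 + 169/173) + 9341) = 6*(1186084/173 + 9341) = 6*(2802077/173) = 16812462/173 ≈ 97182.)
(C + u(-15)) + r = (16812462/173 + sqrt(2)*sqrt(-15)/8) + 18253 = (16812462/173 + sqrt(2)*(I*sqrt(15))/8) + 18253 = (16812462/173 + I*sqrt(30)/8) + 18253 = 19970231/173 + I*sqrt(30)/8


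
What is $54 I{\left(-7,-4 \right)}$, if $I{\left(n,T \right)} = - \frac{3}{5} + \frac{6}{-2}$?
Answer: $- \frac{972}{5} \approx -194.4$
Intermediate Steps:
$I{\left(n,T \right)} = - \frac{18}{5}$ ($I{\left(n,T \right)} = \left(-3\right) \frac{1}{5} + 6 \left(- \frac{1}{2}\right) = - \frac{3}{5} - 3 = - \frac{18}{5}$)
$54 I{\left(-7,-4 \right)} = 54 \left(- \frac{18}{5}\right) = - \frac{972}{5}$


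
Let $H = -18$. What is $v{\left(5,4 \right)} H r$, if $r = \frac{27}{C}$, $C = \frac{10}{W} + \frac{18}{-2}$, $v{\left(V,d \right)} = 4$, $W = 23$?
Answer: $\frac{44712}{197} \approx 226.96$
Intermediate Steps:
$C = - \frac{197}{23}$ ($C = \frac{10}{23} + \frac{18}{-2} = 10 \cdot \frac{1}{23} + 18 \left(- \frac{1}{2}\right) = \frac{10}{23} - 9 = - \frac{197}{23} \approx -8.5652$)
$r = - \frac{621}{197}$ ($r = \frac{27}{- \frac{197}{23}} = 27 \left(- \frac{23}{197}\right) = - \frac{621}{197} \approx -3.1523$)
$v{\left(5,4 \right)} H r = 4 \left(-18\right) \left(- \frac{621}{197}\right) = \left(-72\right) \left(- \frac{621}{197}\right) = \frac{44712}{197}$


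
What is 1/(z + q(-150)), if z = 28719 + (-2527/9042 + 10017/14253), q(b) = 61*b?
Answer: 42958542/840673893859 ≈ 5.1100e-5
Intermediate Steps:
z = 1233744553159/42958542 (z = 28719 + (-2527*1/9042 + 10017*(1/14253)) = 28719 + (-2527/9042 + 3339/4751) = 28719 + 18185461/42958542 = 1233744553159/42958542 ≈ 28719.)
1/(z + q(-150)) = 1/(1233744553159/42958542 + 61*(-150)) = 1/(1233744553159/42958542 - 9150) = 1/(840673893859/42958542) = 42958542/840673893859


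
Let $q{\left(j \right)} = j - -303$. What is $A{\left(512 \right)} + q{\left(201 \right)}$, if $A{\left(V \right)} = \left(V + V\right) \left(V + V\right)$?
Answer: $1049080$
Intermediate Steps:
$A{\left(V \right)} = 4 V^{2}$ ($A{\left(V \right)} = 2 V 2 V = 4 V^{2}$)
$q{\left(j \right)} = 303 + j$ ($q{\left(j \right)} = j + 303 = 303 + j$)
$A{\left(512 \right)} + q{\left(201 \right)} = 4 \cdot 512^{2} + \left(303 + 201\right) = 4 \cdot 262144 + 504 = 1048576 + 504 = 1049080$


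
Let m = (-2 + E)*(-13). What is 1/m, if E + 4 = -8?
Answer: 1/182 ≈ 0.0054945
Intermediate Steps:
E = -12 (E = -4 - 8 = -12)
m = 182 (m = (-2 - 12)*(-13) = -14*(-13) = 182)
1/m = 1/182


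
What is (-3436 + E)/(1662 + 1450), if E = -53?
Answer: -3489/3112 ≈ -1.1211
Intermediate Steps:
(-3436 + E)/(1662 + 1450) = (-3436 - 53)/(1662 + 1450) = -3489/3112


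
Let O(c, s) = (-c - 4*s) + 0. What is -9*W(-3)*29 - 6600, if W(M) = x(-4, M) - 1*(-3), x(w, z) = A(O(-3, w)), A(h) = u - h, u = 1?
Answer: -2685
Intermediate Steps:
O(c, s) = -c - 4*s
A(h) = 1 - h
x(w, z) = -2 + 4*w (x(w, z) = 1 - (-1*(-3) - 4*w) = 1 - (3 - 4*w) = 1 + (-3 + 4*w) = -2 + 4*w)
W(M) = -15 (W(M) = (-2 + 4*(-4)) - 1*(-3) = (-2 - 16) + 3 = -18 + 3 = -15)
-9*W(-3)*29 - 6600 = -9*(-15)*29 - 6600 = 135*29 - 6600 = 3915 - 6600 = -2685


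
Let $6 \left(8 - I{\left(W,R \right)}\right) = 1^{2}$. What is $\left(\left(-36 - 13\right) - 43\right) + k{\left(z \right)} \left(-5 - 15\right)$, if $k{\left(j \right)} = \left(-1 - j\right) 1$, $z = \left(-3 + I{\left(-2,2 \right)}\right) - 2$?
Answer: $- \frac{46}{3} \approx -15.333$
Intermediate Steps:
$I{\left(W,R \right)} = \frac{47}{6}$ ($I{\left(W,R \right)} = 8 - \frac{1^{2}}{6} = 8 - \frac{1}{6} = \frac{47}{6}$)
$z = \frac{17}{6}$ ($z = \left(-3 + \frac{47}{6}\right) - 2 = \frac{29}{6} - 2 = \frac{17}{6} \approx 2.8333$)
$k{\left(j \right)} = -1 - j$
$\left(\left(-36 - 13\right) - 43\right) + k{\left(z \right)} \left(-5 - 15\right) = \left(\left(-36 - 13\right) - 43\right) + \left(-1 - \frac{17}{6}\right) \left(-5 - 15\right) = \left(-49 - 43\right) + \left(-1 - \frac{17}{6}\right) \left(-5 - 15\right) = -92 - - \frac{230}{3} = -92 + \frac{230}{3} = - \frac{46}{3}$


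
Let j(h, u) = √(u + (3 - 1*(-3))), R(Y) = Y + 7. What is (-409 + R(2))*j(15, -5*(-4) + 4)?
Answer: -400*√30 ≈ -2190.9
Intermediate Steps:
R(Y) = 7 + Y
j(h, u) = √(6 + u) (j(h, u) = √(u + (3 + 3)) = √(u + 6) = √(6 + u))
(-409 + R(2))*j(15, -5*(-4) + 4) = (-409 + (7 + 2))*√(6 + (-5*(-4) + 4)) = (-409 + 9)*√(6 + (20 + 4)) = -400*√(6 + 24) = -400*√30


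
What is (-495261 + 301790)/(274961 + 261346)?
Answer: -193471/536307 ≈ -0.36075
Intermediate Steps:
(-495261 + 301790)/(274961 + 261346) = -193471/536307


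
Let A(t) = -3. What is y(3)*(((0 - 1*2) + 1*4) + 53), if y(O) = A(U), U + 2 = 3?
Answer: -165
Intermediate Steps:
U = 1 (U = -2 + 3 = 1)
y(O) = -3
y(3)*(((0 - 1*2) + 1*4) + 53) = -3*(((0 - 1*2) + 1*4) + 53) = -3*(((0 - 2) + 4) + 53) = -3*((-2 + 4) + 53) = -3*(2 + 53) = -3*55 = -165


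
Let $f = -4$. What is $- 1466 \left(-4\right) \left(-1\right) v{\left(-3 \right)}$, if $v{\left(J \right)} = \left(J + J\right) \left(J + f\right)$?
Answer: $-246288$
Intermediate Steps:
$v{\left(J \right)} = 2 J \left(-4 + J\right)$ ($v{\left(J \right)} = \left(J + J\right) \left(J - 4\right) = 2 J \left(-4 + J\right)$)
$- 1466 \left(-4\right) \left(-1\right) v{\left(-3 \right)} = - 1466 \left(-4\right) \left(-1\right) 2 \left(-3\right) \left(-4 - 3\right) = - 1466 \cdot 4 \cdot 2 \left(-3\right) \left(-7\right) = - 1466 \cdot 4 \cdot 42 = \left(-1466\right) 168 = -246288$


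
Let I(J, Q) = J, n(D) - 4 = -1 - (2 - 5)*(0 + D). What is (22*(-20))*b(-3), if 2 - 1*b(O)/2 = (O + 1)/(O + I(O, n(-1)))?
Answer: -4400/3 ≈ -1466.7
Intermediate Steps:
n(D) = 3 + 3*D (n(D) = 4 + (-1 - (2 - 5)*(0 + D)) = 4 + (-1 - (-3)*D) = 4 + (-1 + 3*D) = 3 + 3*D)
b(O) = 4 - (1 + O)/O (b(O) = 4 - 2*(O + 1)/(O + O) = 4 - 2*(1 + O)/(2*O) = 4 - 2*(1 + O)*1/(2*O) = 4 - (1 + O)/O)
(22*(-20))*b(-3) = (22*(-20))*(3 - 1/(-3)) = -440*(3 - 1*(-⅓)) = -440*(3 + ⅓) = -440*10/3 = -4400/3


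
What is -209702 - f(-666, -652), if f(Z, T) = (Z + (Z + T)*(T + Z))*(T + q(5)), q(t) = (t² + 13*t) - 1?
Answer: 977416152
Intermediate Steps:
q(t) = -1 + t² + 13*t
f(Z, T) = (89 + T)*(Z + (T + Z)²) (f(Z, T) = (Z + (Z + T)*(T + Z))*(T + (-1 + 5² + 13*5)) = (Z + (T + Z)*(T + Z))*(T + (-1 + 25 + 65)) = (Z + (T + Z)²)*(T + 89) = (Z + (T + Z)²)*(89 + T) = (89 + T)*(Z + (T + Z)²))
-209702 - f(-666, -652) = -209702 - (89*(-666) + 89*(-652 - 666)² - 652*(-666) - 652*(-652 - 666)²) = -209702 - (-59274 + 89*(-1318)² + 434232 - 652*(-1318)²) = -209702 - (-59274 + 89*1737124 + 434232 - 652*1737124) = -209702 - (-59274 + 154604036 + 434232 - 1132604848) = -209702 - 1*(-977625854) = -209702 + 977625854 = 977416152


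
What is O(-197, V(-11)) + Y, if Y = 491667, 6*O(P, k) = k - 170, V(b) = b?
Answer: 2949821/6 ≈ 4.9164e+5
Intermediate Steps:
O(P, k) = -85/3 + k/6 (O(P, k) = (k - 170)/6 = (-170 + k)/6 = -85/3 + k/6)
O(-197, V(-11)) + Y = (-85/3 + (⅙)*(-11)) + 491667 = (-85/3 - 11/6) + 491667 = -181/6 + 491667 = 2949821/6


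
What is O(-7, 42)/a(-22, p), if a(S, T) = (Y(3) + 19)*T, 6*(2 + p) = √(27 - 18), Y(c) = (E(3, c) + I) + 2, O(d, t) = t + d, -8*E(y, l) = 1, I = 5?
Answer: -560/621 ≈ -0.90177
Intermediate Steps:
E(y, l) = -⅛ (E(y, l) = -⅛*1 = -⅛)
O(d, t) = d + t
Y(c) = 55/8 (Y(c) = (-⅛ + 5) + 2 = 39/8 + 2 = 55/8)
p = -3/2 (p = -2 + √(27 - 18)/6 = -2 + √9/6 = -2 + (⅙)*3 = -2 + ½ = -3/2 ≈ -1.5000)
a(S, T) = 207*T/8 (a(S, T) = (55/8 + 19)*T = 207*T/8)
O(-7, 42)/a(-22, p) = (-7 + 42)/(((207/8)*(-3/2))) = 35/(-621/16) = 35*(-16/621) = -560/621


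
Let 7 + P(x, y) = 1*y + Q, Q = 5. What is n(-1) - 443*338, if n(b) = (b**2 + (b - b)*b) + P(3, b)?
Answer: -149736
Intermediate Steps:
P(x, y) = -2 + y (P(x, y) = -7 + (1*y + 5) = -7 + (y + 5) = -7 + (5 + y) = -2 + y)
n(b) = -2 + b + b**2 (n(b) = (b**2 + (b - b)*b) + (-2 + b) = (b**2 + 0*b) + (-2 + b) = (b**2 + 0) + (-2 + b) = b**2 + (-2 + b) = -2 + b + b**2)
n(-1) - 443*338 = (-2 - 1 + (-1)**2) - 443*338 = (-2 - 1 + 1) - 149734 = -2 - 149734 = -149736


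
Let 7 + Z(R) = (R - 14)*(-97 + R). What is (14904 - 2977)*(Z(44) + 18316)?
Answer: 199407513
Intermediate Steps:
Z(R) = -7 + (-97 + R)*(-14 + R) (Z(R) = -7 + (R - 14)*(-97 + R) = -7 + (-14 + R)*(-97 + R) = -7 + (-97 + R)*(-14 + R))
(14904 - 2977)*(Z(44) + 18316) = (14904 - 2977)*((1351 + 44² - 111*44) + 18316) = 11927*((1351 + 1936 - 4884) + 18316) = 11927*(-1597 + 18316) = 11927*16719 = 199407513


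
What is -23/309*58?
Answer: -1334/309 ≈ -4.3172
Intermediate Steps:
-23/309*58 = -1334/309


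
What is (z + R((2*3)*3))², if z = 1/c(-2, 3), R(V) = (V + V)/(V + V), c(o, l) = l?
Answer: 16/9 ≈ 1.7778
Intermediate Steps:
R(V) = 1 (R(V) = (2*V)/((2*V)) = (2*V)*(1/(2*V)) = 1)
z = ⅓ (z = 1/3 = ⅓ ≈ 0.33333)
(z + R((2*3)*3))² = (⅓ + 1)² = (4/3)² = 16/9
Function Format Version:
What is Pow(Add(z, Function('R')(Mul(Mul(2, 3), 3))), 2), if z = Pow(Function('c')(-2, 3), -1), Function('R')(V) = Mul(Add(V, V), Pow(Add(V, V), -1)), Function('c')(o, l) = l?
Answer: Rational(16, 9) ≈ 1.7778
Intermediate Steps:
Function('R')(V) = 1 (Function('R')(V) = Mul(Mul(2, V), Pow(Mul(2, V), -1)) = Mul(Mul(2, V), Mul(Rational(1, 2), Pow(V, -1))) = 1)
z = Rational(1, 3) (z = Pow(3, -1) = Rational(1, 3) ≈ 0.33333)
Pow(Add(z, Function('R')(Mul(Mul(2, 3), 3))), 2) = Pow(Add(Rational(1, 3), 1), 2) = Pow(Rational(4, 3), 2) = Rational(16, 9)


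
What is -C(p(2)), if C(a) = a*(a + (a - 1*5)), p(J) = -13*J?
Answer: -1482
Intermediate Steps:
C(a) = a*(-5 + 2*a) (C(a) = a*(a + (a - 5)) = a*(a + (-5 + a)) = a*(-5 + 2*a))
-C(p(2)) = -(-13*2)*(-5 + 2*(-13*2)) = -(-26)*(-5 + 2*(-26)) = -(-26)*(-5 - 52) = -(-26)*(-57) = -1*1482 = -1482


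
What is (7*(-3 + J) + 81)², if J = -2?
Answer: 2116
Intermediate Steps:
(7*(-3 + J) + 81)² = (7*(-3 - 2) + 81)² = (7*(-5) + 81)² = (-35 + 81)² = 46² = 2116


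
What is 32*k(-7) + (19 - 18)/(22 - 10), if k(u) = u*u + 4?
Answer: 20353/12 ≈ 1696.1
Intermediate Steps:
k(u) = 4 + u**2 (k(u) = u**2 + 4 = 4 + u**2)
32*k(-7) + (19 - 18)/(22 - 10) = 32*(4 + (-7)**2) + (19 - 18)/(22 - 10) = 32*(4 + 49) + 1/12 = 32*53 + 1*(1/12) = 1696 + 1/12 = 20353/12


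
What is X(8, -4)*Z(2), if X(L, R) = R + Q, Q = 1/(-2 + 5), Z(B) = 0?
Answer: 0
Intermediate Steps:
Q = ⅓ (Q = 1/3 = ⅓ ≈ 0.33333)
X(L, R) = ⅓ + R (X(L, R) = R + ⅓ = ⅓ + R)
X(8, -4)*Z(2) = (⅓ - 4)*0 = -11/3*0 = 0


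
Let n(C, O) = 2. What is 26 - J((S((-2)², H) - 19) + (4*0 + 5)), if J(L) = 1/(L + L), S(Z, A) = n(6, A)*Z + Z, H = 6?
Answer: 105/4 ≈ 26.250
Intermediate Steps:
S(Z, A) = 3*Z (S(Z, A) = 2*Z + Z = 3*Z)
J(L) = 1/(2*L)
26 - J((S((-2)², H) - 19) + (4*0 + 5)) = 26 - 1/(2*((3*(-2)² - 19) + (4*0 + 5))) = 26 - 1/(2*((3*4 - 19) + (0 + 5))) = 26 - 1/(2*((12 - 19) + 5)) = 26 - 1/(2*(-7 + 5)) = 26 - 1/(2*(-2)) = 26 - (-1)/(2*2) = 26 - 1*(-¼) = 26 + ¼ = 105/4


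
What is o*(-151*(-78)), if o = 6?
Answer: 70668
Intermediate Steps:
o*(-151*(-78)) = 6*(-151*(-78)) = 6*11778 = 70668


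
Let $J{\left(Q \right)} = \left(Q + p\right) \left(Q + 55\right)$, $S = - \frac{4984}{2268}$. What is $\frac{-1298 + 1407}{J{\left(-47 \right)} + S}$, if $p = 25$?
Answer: $- \frac{8829}{14434} \approx -0.61168$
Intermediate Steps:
$S = - \frac{178}{81}$ ($S = \left(-4984\right) \frac{1}{2268} = - \frac{178}{81} \approx -2.1975$)
$J{\left(Q \right)} = \left(25 + Q\right) \left(55 + Q\right)$ ($J{\left(Q \right)} = \left(Q + 25\right) \left(Q + 55\right) = \left(25 + Q\right) \left(55 + Q\right)$)
$\frac{-1298 + 1407}{J{\left(-47 \right)} + S} = \frac{-1298 + 1407}{\left(1375 + \left(-47\right)^{2} + 80 \left(-47\right)\right) - \frac{178}{81}} = \frac{109}{\left(1375 + 2209 - 3760\right) - \frac{178}{81}} = \frac{109}{-176 - \frac{178}{81}} = \frac{109}{- \frac{14434}{81}} = 109 \left(- \frac{81}{14434}\right) = - \frac{8829}{14434}$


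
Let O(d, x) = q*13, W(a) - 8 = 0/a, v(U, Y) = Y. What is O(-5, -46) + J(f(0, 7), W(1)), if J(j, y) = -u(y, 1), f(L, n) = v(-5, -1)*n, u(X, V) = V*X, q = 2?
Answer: 18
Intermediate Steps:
W(a) = 8 (W(a) = 8 + 0/a = 8 + 0 = 8)
f(L, n) = -n
O(d, x) = 26 (O(d, x) = 2*13 = 26)
J(j, y) = -y
O(-5, -46) + J(f(0, 7), W(1)) = 26 - 1*8 = 26 - 8 = 18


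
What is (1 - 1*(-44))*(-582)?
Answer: -26190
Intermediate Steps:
(1 - 1*(-44))*(-582) = (1 + 44)*(-582) = 45*(-582) = -26190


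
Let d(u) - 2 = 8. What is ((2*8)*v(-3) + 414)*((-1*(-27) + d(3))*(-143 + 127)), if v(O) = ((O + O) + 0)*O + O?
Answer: -387168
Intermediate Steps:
d(u) = 10 (d(u) = 2 + 8 = 10)
v(O) = O + 2*O² (v(O) = (2*O + 0)*O + O = (2*O)*O + O = 2*O² + O = O + 2*O²)
((2*8)*v(-3) + 414)*((-1*(-27) + d(3))*(-143 + 127)) = ((2*8)*(-3*(1 + 2*(-3))) + 414)*((-1*(-27) + 10)*(-143 + 127)) = (16*(-3*(1 - 6)) + 414)*((27 + 10)*(-16)) = (16*(-3*(-5)) + 414)*(37*(-16)) = (16*15 + 414)*(-592) = (240 + 414)*(-592) = 654*(-592) = -387168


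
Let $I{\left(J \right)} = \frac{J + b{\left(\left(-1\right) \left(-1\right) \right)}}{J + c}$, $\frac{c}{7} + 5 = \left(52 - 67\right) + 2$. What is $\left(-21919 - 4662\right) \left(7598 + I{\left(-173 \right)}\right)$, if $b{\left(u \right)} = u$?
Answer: $- \frac{60391340894}{299} \approx -2.0198 \cdot 10^{8}$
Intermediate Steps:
$c = -126$ ($c = -35 + 7 \left(\left(52 - 67\right) + 2\right) = -35 + 7 \left(-15 + 2\right) = -35 + 7 \left(-13\right) = -35 - 91 = -126$)
$I{\left(J \right)} = \frac{1 + J}{-126 + J}$ ($I{\left(J \right)} = \frac{J - -1}{J - 126} = \frac{J + 1}{-126 + J} = \frac{1 + J}{-126 + J}$)
$\left(-21919 - 4662\right) \left(7598 + I{\left(-173 \right)}\right) = \left(-21919 - 4662\right) \left(7598 + \frac{1 - 173}{-126 - 173}\right) = - 26581 \left(7598 + \frac{1}{-299} \left(-172\right)\right) = - 26581 \left(7598 - - \frac{172}{299}\right) = - 26581 \left(7598 + \frac{172}{299}\right) = \left(-26581\right) \frac{2271974}{299} = - \frac{60391340894}{299}$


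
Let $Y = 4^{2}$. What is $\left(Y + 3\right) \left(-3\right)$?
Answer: $-57$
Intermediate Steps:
$Y = 16$
$\left(Y + 3\right) \left(-3\right) = \left(16 + 3\right) \left(-3\right) = 19 \left(-3\right) = -57$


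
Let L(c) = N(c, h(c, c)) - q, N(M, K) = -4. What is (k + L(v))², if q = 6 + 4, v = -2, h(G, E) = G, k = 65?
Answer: 2601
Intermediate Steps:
q = 10
L(c) = -14 (L(c) = -4 - 1*10 = -4 - 10 = -14)
(k + L(v))² = (65 - 14)² = 51² = 2601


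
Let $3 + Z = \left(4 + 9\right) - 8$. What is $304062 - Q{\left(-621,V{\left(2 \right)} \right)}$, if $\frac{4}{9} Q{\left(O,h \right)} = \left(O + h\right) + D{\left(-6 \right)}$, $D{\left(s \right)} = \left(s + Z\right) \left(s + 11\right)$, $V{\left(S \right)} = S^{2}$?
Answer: $\frac{1221981}{4} \approx 3.055 \cdot 10^{5}$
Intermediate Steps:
$Z = 2$ ($Z = -3 + \left(\left(4 + 9\right) - 8\right) = -3 + \left(13 - 8\right) = -3 + 5 = 2$)
$D{\left(s \right)} = \left(2 + s\right) \left(11 + s\right)$ ($D{\left(s \right)} = \left(s + 2\right) \left(s + 11\right) = \left(2 + s\right) \left(11 + s\right)$)
$Q{\left(O,h \right)} = -45 + \frac{9 O}{4} + \frac{9 h}{4}$ ($Q{\left(O,h \right)} = \frac{9 \left(\left(O + h\right) + \left(22 + \left(-6\right)^{2} + 13 \left(-6\right)\right)\right)}{4} = \frac{9 \left(\left(O + h\right) + \left(22 + 36 - 78\right)\right)}{4} = \frac{9 \left(\left(O + h\right) - 20\right)}{4} = \frac{9 \left(-20 + O + h\right)}{4} = -45 + \frac{9 O}{4} + \frac{9 h}{4}$)
$304062 - Q{\left(-621,V{\left(2 \right)} \right)} = 304062 - \left(-45 + \frac{9}{4} \left(-621\right) + \frac{9 \cdot 2^{2}}{4}\right) = 304062 - \left(-45 - \frac{5589}{4} + \frac{9}{4} \cdot 4\right) = 304062 - \left(-45 - \frac{5589}{4} + 9\right) = 304062 - - \frac{5733}{4} = 304062 + \frac{5733}{4} = \frac{1221981}{4}$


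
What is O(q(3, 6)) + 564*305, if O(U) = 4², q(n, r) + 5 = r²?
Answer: 172036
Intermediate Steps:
q(n, r) = -5 + r²
O(U) = 16
O(q(3, 6)) + 564*305 = 16 + 564*305 = 16 + 172020 = 172036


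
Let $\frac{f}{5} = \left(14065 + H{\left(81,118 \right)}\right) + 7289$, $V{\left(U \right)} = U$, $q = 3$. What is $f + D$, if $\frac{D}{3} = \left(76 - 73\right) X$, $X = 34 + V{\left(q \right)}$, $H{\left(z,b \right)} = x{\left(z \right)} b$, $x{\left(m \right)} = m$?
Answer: $154893$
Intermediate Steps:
$H{\left(z,b \right)} = b z$ ($H{\left(z,b \right)} = z b = b z$)
$X = 37$ ($X = 34 + 3 = 37$)
$D = 333$ ($D = 3 \left(76 - 73\right) 37 = 3 \cdot 3 \cdot 37 = 3 \cdot 111 = 333$)
$f = 154560$ ($f = 5 \left(\left(14065 + 118 \cdot 81\right) + 7289\right) = 5 \left(\left(14065 + 9558\right) + 7289\right) = 5 \left(23623 + 7289\right) = 5 \cdot 30912 = 154560$)
$f + D = 154560 + 333 = 154893$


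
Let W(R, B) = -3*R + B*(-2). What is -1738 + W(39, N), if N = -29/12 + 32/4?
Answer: -11197/6 ≈ -1866.2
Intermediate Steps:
N = 67/12 (N = -29*1/12 + 32*(1/4) = -29/12 + 8 = 67/12 ≈ 5.5833)
W(R, B) = -3*R - 2*B
-1738 + W(39, N) = -1738 + (-3*39 - 2*67/12) = -1738 + (-117 - 67/6) = -1738 - 769/6 = -11197/6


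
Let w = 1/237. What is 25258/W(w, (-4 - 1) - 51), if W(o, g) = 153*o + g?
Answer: -1995382/4373 ≈ -456.30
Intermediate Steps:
w = 1/237 ≈ 0.0042194
W(o, g) = g + 153*o
25258/W(w, (-4 - 1) - 51) = 25258/(((-4 - 1) - 51) + 153*(1/237)) = 25258/((-5 - 51) + 51/79) = 25258/(-56 + 51/79) = 25258/(-4373/79) = 25258*(-79/4373) = -1995382/4373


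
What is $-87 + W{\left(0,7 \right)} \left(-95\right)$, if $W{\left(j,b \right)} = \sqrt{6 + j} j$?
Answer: $-87$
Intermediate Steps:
$W{\left(j,b \right)} = j \sqrt{6 + j}$
$-87 + W{\left(0,7 \right)} \left(-95\right) = -87 + 0 \sqrt{6 + 0} \left(-95\right) = -87 + 0 \sqrt{6} \left(-95\right) = -87 + 0 \left(-95\right) = -87 + 0 = -87$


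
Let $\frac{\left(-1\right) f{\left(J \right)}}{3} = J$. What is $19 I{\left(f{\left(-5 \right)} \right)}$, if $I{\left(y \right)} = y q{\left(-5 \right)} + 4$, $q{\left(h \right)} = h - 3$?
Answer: $-2204$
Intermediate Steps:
$q{\left(h \right)} = -3 + h$ ($q{\left(h \right)} = h - 3 = -3 + h$)
$f{\left(J \right)} = - 3 J$
$I{\left(y \right)} = 4 - 8 y$ ($I{\left(y \right)} = y \left(-3 - 5\right) + 4 = y \left(-8\right) + 4 = - 8 y + 4 = 4 - 8 y$)
$19 I{\left(f{\left(-5 \right)} \right)} = 19 \left(4 - 8 \left(\left(-3\right) \left(-5\right)\right)\right) = 19 \left(4 - 120\right) = 19 \left(-116\right) = -2204$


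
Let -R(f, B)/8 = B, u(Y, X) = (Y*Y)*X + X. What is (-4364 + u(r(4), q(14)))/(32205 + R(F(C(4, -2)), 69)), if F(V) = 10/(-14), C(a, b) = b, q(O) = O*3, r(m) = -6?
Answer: -2810/31653 ≈ -0.088775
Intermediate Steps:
q(O) = 3*O
F(V) = -5/7 (F(V) = 10*(-1/14) = -5/7)
u(Y, X) = X + X*Y**2 (u(Y, X) = Y**2*X + X = X*Y**2 + X = X + X*Y**2)
R(f, B) = -8*B
(-4364 + u(r(4), q(14)))/(32205 + R(F(C(4, -2)), 69)) = (-4364 + (3*14)*(1 + (-6)**2))/(32205 - 8*69) = (-4364 + 42*(1 + 36))/(32205 - 552) = (-4364 + 42*37)/31653 = (-4364 + 1554)*(1/31653) = -2810*1/31653 = -2810/31653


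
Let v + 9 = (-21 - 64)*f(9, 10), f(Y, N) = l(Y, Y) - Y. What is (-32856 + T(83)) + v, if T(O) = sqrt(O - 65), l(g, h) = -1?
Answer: -32015 + 3*sqrt(2) ≈ -32011.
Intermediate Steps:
f(Y, N) = -1 - Y
T(O) = sqrt(-65 + O)
v = 841 (v = -9 + (-21 - 64)*(-1 - 1*9) = -9 - 85*(-1 - 9) = -9 - 85*(-10) = -9 + 850 = 841)
(-32856 + T(83)) + v = (-32856 + sqrt(-65 + 83)) + 841 = (-32856 + sqrt(18)) + 841 = (-32856 + 3*sqrt(2)) + 841 = -32015 + 3*sqrt(2)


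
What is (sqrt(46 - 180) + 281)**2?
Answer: (281 + I*sqrt(134))**2 ≈ 78827.0 + 6505.6*I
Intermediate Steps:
(sqrt(46 - 180) + 281)**2 = (sqrt(-134) + 281)**2 = (I*sqrt(134) + 281)**2 = (281 + I*sqrt(134))**2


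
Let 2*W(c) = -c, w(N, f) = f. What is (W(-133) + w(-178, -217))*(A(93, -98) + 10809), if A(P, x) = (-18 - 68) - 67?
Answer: -1603728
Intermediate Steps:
W(c) = -c/2 (W(c) = (-c)/2 = -c/2)
A(P, x) = -153 (A(P, x) = -86 - 67 = -153)
(W(-133) + w(-178, -217))*(A(93, -98) + 10809) = (-½*(-133) - 217)*(-153 + 10809) = (133/2 - 217)*10656 = -301/2*10656 = -1603728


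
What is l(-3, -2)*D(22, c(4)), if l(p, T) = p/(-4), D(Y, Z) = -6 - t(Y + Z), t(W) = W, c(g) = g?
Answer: -24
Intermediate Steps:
D(Y, Z) = -6 - Y - Z (D(Y, Z) = -6 - (Y + Z) = -6 + (-Y - Z) = -6 - Y - Z)
l(p, T) = -p/4 (l(p, T) = p*(-1/4) = -p/4)
l(-3, -2)*D(22, c(4)) = (-1/4*(-3))*(-6 - 1*22 - 1*4) = 3*(-6 - 22 - 4)/4 = (3/4)*(-32) = -24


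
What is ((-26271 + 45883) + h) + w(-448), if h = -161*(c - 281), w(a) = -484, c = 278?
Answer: 19611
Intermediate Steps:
h = 483 (h = -161*(278 - 281) = -161*(-3) = 483)
((-26271 + 45883) + h) + w(-448) = ((-26271 + 45883) + 483) - 484 = (19612 + 483) - 484 = 20095 - 484 = 19611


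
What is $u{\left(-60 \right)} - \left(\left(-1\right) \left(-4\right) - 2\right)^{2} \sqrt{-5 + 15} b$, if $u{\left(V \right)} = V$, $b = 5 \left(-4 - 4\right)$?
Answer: $-60 + 160 \sqrt{10} \approx 445.96$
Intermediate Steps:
$b = -40$ ($b = 5 \left(-8\right) = -40$)
$u{\left(-60 \right)} - \left(\left(-1\right) \left(-4\right) - 2\right)^{2} \sqrt{-5 + 15} b = -60 - \left(\left(-1\right) \left(-4\right) - 2\right)^{2} \sqrt{-5 + 15} \left(-40\right) = -60 - \left(4 - 2\right)^{2} \sqrt{10} \left(-40\right) = -60 - 2^{2} \sqrt{10} \left(-40\right) = -60 - 4 \sqrt{10} \left(-40\right) = -60 - - 160 \sqrt{10} = -60 + 160 \sqrt{10}$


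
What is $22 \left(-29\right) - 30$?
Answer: $-668$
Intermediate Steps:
$22 \left(-29\right) - 30 = -638 - 30 = -668$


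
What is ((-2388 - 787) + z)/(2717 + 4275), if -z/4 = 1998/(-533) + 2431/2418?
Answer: -156837661/346586448 ≈ -0.45252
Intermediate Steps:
z = 543914/49569 (z = -4*(1998/(-533) + 2431/2418) = -4*(1998*(-1/533) + 2431*(1/2418)) = -4*(-1998/533 + 187/186) = -4*(-271957/99138) = 543914/49569 ≈ 10.973)
((-2388 - 787) + z)/(2717 + 4275) = ((-2388 - 787) + 543914/49569)/(2717 + 4275) = (-3175 + 543914/49569)/6992 = -156837661/49569*1/6992 = -156837661/346586448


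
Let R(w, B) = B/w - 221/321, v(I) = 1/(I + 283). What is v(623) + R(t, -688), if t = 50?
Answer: -35013923/2423550 ≈ -14.447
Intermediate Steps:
v(I) = 1/(283 + I)
R(w, B) = -221/321 + B/w (R(w, B) = B/w - 221*1/321 = B/w - 221/321 = -221/321 + B/w)
v(623) + R(t, -688) = 1/(283 + 623) + (-221/321 - 688/50) = 1/906 + (-221/321 - 688*1/50) = 1/906 + (-221/321 - 344/25) = 1/906 - 115949/8025 = -35013923/2423550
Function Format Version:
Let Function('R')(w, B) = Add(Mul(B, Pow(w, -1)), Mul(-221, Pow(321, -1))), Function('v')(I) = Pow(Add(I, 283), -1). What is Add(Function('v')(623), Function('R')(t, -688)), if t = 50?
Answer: Rational(-35013923, 2423550) ≈ -14.447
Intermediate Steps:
Function('v')(I) = Pow(Add(283, I), -1)
Function('R')(w, B) = Add(Rational(-221, 321), Mul(B, Pow(w, -1))) (Function('R')(w, B) = Add(Mul(B, Pow(w, -1)), Mul(-221, Rational(1, 321))) = Add(Mul(B, Pow(w, -1)), Rational(-221, 321)) = Add(Rational(-221, 321), Mul(B, Pow(w, -1))))
Add(Function('v')(623), Function('R')(t, -688)) = Add(Pow(Add(283, 623), -1), Add(Rational(-221, 321), Mul(-688, Pow(50, -1)))) = Add(Pow(906, -1), Add(Rational(-221, 321), Mul(-688, Rational(1, 50)))) = Add(Rational(1, 906), Add(Rational(-221, 321), Rational(-344, 25))) = Add(Rational(1, 906), Rational(-115949, 8025)) = Rational(-35013923, 2423550)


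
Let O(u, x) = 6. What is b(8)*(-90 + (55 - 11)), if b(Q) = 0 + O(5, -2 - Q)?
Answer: -276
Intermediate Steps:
b(Q) = 6 (b(Q) = 0 + 6 = 6)
b(8)*(-90 + (55 - 11)) = 6*(-90 + (55 - 11)) = 6*(-90 + 44) = 6*(-46) = -276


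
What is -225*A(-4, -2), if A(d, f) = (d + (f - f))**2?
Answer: -3600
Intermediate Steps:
A(d, f) = d**2 (A(d, f) = (d + 0)**2 = d**2)
-225*A(-4, -2) = -225*(-4)**2 = -225*16 = -3600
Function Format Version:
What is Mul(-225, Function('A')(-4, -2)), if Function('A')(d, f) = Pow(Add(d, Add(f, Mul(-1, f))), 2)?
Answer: -3600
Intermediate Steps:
Function('A')(d, f) = Pow(d, 2) (Function('A')(d, f) = Pow(Add(d, 0), 2) = Pow(d, 2))
Mul(-225, Function('A')(-4, -2)) = Mul(-225, Pow(-4, 2)) = Mul(-225, 16) = -3600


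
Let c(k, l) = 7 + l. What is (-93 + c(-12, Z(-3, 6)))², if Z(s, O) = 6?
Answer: 6400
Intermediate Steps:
(-93 + c(-12, Z(-3, 6)))² = (-93 + (7 + 6))² = (-93 + 13)² = (-80)² = 6400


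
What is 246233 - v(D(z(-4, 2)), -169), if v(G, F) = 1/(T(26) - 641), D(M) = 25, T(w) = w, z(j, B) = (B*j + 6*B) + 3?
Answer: 151433296/615 ≈ 2.4623e+5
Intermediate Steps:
z(j, B) = 3 + 6*B + B*j (z(j, B) = (6*B + B*j) + 3 = 3 + 6*B + B*j)
v(G, F) = -1/615 (v(G, F) = 1/(26 - 641) = 1/(-615) = -1/615)
246233 - v(D(z(-4, 2)), -169) = 246233 - 1*(-1/615) = 246233 + 1/615 = 151433296/615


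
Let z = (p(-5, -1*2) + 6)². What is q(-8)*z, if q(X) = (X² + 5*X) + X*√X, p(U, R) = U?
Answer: 24 - 16*I*√2 ≈ 24.0 - 22.627*I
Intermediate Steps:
q(X) = X² + X^(3/2) + 5*X (q(X) = (X² + 5*X) + X^(3/2) = X² + X^(3/2) + 5*X)
z = 1 (z = (-5 + 6)² = 1² = 1)
q(-8)*z = ((-8)² + (-8)^(3/2) + 5*(-8))*1 = (64 - 16*I*√2 - 40)*1 = (24 - 16*I*√2)*1 = 24 - 16*I*√2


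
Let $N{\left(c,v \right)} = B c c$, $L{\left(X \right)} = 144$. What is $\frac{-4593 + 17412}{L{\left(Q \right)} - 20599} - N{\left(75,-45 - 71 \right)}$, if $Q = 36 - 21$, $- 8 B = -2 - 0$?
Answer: $- \frac{115110651}{81820} \approx -1406.9$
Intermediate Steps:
$B = \frac{1}{4}$ ($B = - \frac{-2 - 0}{8} = - \frac{-2 + 0}{8} = \left(- \frac{1}{8}\right) \left(-2\right) = \frac{1}{4} \approx 0.25$)
$Q = 15$ ($Q = 36 - 21 = 15$)
$N{\left(c,v \right)} = \frac{c^{2}}{4}$ ($N{\left(c,v \right)} = \frac{c}{4} c = \frac{c^{2}}{4}$)
$\frac{-4593 + 17412}{L{\left(Q \right)} - 20599} - N{\left(75,-45 - 71 \right)} = \frac{-4593 + 17412}{144 - 20599} - \frac{75^{2}}{4} = \frac{12819}{-20455} - \frac{1}{4} \cdot 5625 = 12819 \left(- \frac{1}{20455}\right) - \frac{5625}{4} = - \frac{12819}{20455} - \frac{5625}{4} = - \frac{115110651}{81820}$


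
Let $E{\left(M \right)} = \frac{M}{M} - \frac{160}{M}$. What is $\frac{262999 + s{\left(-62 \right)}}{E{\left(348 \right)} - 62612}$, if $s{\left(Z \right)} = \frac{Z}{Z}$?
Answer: $- \frac{22881000}{5447197} \approx -4.2005$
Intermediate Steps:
$E{\left(M \right)} = 1 - \frac{160}{M}$
$s{\left(Z \right)} = 1$
$\frac{262999 + s{\left(-62 \right)}}{E{\left(348 \right)} - 62612} = \frac{262999 + 1}{\frac{-160 + 348}{348} - 62612} = \frac{263000}{\frac{1}{348} \cdot 188 - 62612} = \frac{263000}{\frac{47}{87} - 62612} = \frac{263000}{- \frac{5447197}{87}} = 263000 \left(- \frac{87}{5447197}\right) = - \frac{22881000}{5447197}$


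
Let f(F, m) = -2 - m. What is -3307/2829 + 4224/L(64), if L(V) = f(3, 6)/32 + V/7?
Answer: 111256015/234807 ≈ 473.82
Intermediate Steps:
L(V) = -1/4 + V/7 (L(V) = (-2 - 1*6)/32 + V/7 = (-2 - 6)*(1/32) + V*(1/7) = -8*1/32 + V/7 = -1/4 + V/7)
-3307/2829 + 4224/L(64) = -3307/2829 + 4224/(-1/4 + (1/7)*64) = -3307*1/2829 + 4224/(-1/4 + 64/7) = -3307/2829 + 4224/(249/28) = -3307/2829 + 4224*(28/249) = -3307/2829 + 39424/83 = 111256015/234807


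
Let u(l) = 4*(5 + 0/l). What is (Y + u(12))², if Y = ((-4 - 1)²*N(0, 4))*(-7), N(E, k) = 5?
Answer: 731025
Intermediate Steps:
u(l) = 20 (u(l) = 4*(5 + 0) = 4*5 = 20)
Y = -875 (Y = ((-4 - 1)²*5)*(-7) = ((-5)²*5)*(-7) = (25*5)*(-7) = 125*(-7) = -875)
(Y + u(12))² = (-875 + 20)² = (-855)² = 731025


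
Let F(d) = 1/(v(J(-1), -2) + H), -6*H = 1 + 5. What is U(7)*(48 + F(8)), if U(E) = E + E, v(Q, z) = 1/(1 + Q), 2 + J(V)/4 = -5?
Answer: 1317/2 ≈ 658.50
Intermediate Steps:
J(V) = -28 (J(V) = -8 + 4*(-5) = -8 - 20 = -28)
U(E) = 2*E
H = -1 (H = -(1 + 5)/6 = -1/6*6 = -1)
F(d) = -27/28 (F(d) = 1/(1/(1 - 28) - 1) = 1/(1/(-27) - 1) = 1/(-1/27 - 1) = 1/(-28/27) = -27/28)
U(7)*(48 + F(8)) = (2*7)*(48 - 27/28) = 14*(1317/28) = 1317/2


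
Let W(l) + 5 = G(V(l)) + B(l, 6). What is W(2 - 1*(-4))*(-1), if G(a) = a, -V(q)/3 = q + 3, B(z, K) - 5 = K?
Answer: 21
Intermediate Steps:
B(z, K) = 5 + K
V(q) = -9 - 3*q (V(q) = -3*(q + 3) = -3*(3 + q) = -9 - 3*q)
W(l) = -3 - 3*l (W(l) = -5 + ((-9 - 3*l) + (5 + 6)) = -5 + ((-9 - 3*l) + 11) = -5 + (2 - 3*l) = -3 - 3*l)
W(2 - 1*(-4))*(-1) = (-3 - 3*(2 - 1*(-4)))*(-1) = (-3 - 3*(2 + 4))*(-1) = (-3 - 3*6)*(-1) = (-3 - 18)*(-1) = -21*(-1) = 21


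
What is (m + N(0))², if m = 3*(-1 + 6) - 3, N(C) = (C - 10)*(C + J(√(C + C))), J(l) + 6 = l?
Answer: 5184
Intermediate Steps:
J(l) = -6 + l
N(C) = (-10 + C)*(-6 + C + √2*√C) (N(C) = (C - 10)*(C + (-6 + √(C + C))) = (-10 + C)*(C + (-6 + √(2*C))) = (-10 + C)*(C + (-6 + √2*√C)) = (-10 + C)*(-6 + C + √2*√C))
m = 12 (m = 3*5 - 3 = 15 - 3 = 12)
(m + N(0))² = (12 + (60 + 0² - 16*0 + √2*0^(3/2) - 10*√2*√0))² = (12 + (60 + 0 + 0 + √2*0 - 10*√2*0))² = (12 + (60 + 0 + 0 + 0 + 0))² = (12 + 60)² = 72² = 5184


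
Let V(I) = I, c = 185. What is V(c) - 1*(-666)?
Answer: 851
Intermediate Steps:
V(c) - 1*(-666) = 185 - 1*(-666) = 185 + 666 = 851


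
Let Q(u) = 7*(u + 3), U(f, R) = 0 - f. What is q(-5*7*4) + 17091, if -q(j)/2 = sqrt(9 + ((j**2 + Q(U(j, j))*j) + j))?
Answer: 17091 - 2*I*sqrt(120671) ≈ 17091.0 - 694.75*I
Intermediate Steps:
U(f, R) = -f
Q(u) = 21 + 7*u (Q(u) = 7*(3 + u) = 21 + 7*u)
q(j) = -2*sqrt(9 + j + j**2 + j*(21 - 7*j)) (q(j) = -2*sqrt(9 + ((j**2 + (21 + 7*(-j))*j) + j)) = -2*sqrt(9 + ((j**2 + (21 - 7*j)*j) + j)) = -2*sqrt(9 + ((j**2 + j*(21 - 7*j)) + j)) = -2*sqrt(9 + (j + j**2 + j*(21 - 7*j))) = -2*sqrt(9 + j + j**2 + j*(21 - 7*j)))
q(-5*7*4) + 17091 = -2*sqrt(9 - 6*(-5*7*4)**2 + 22*(-5*7*4)) + 17091 = -2*sqrt(9 - 6*(-35*4)**2 + 22*(-35*4)) + 17091 = -2*sqrt(9 - 6*(-140)**2 + 22*(-140)) + 17091 = -2*sqrt(9 - 6*19600 - 3080) + 17091 = -2*sqrt(9 - 117600 - 3080) + 17091 = -2*I*sqrt(120671) + 17091 = 17091 - 2*I*sqrt(120671)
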